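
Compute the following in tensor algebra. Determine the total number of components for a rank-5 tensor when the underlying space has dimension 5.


The number of components of a rank-r tensor in d dimensions is d^r.
Here d = 5 and r = 5.
5^5 = 3125

3125


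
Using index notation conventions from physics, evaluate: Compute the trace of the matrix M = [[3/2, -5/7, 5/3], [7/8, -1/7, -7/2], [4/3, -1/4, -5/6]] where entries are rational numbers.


The trace is the sum of diagonal entries.
Diagonal: M[1,1] = 3/2, M[2,2] = -1/7, M[3,3] = -5/6
Tr(M) = 3/2 + -1/7 + -5/6
Computing step by step:
After adding M[1,1]: 3/2
After adding M[2,2]: 19/14
After adding M[3,3]: 11/21
Tr(M) = 11/21

11/21


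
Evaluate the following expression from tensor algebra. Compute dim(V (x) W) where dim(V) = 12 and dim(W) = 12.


The dimension of a tensor product is the product of dimensions.
dim(V) = 12, dim(W) = 12
dim(V (x) W) = 12 * 12 = 144

144


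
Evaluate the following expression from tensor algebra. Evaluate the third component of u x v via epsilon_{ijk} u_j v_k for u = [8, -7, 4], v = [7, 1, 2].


(u x v)_3 = sum_{j,k} epsilon_{3jk} u_j v_k. Only permutations of (1,2,3) contribute; the two non-zero terms are:
eps_{312} u_1 v_2 = 1 * 8 * 1 = 8
eps_{321} u_2 v_1 = -1 * -7 * 7 = 49
(u x v)_3 = 57

57


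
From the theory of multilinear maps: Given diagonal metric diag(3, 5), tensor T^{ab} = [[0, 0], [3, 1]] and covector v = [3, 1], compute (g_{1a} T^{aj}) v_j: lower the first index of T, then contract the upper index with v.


Step 1: lower the first index. For a diagonal metric, g_{ia} T^{aj} = g_{ii} T^{ij} (no sum on i).
g_{11} = 3
S_1{}^1 = 3 * T^{11} = 3 * 0 = 0
S_1{}^2 = 3 * T^{12} = 3 * 0 = 0
Step 2: contract S_1{}^j with v_j.
S_1{}^1 * v_1 = 0 * 3 = 0
S_1{}^2 * v_2 = 0 * 1 = 0
Result = 0 + 0 = 0

0


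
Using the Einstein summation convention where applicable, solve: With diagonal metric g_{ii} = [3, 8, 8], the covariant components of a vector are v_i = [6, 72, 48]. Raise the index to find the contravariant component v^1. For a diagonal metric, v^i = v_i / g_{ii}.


To raise an index with a diagonal metric: v^i = v_i / g_{ii}.
For index 1: v_1 = 6, g_{11} = 3
v^1 = 6 / 3 = 2

2


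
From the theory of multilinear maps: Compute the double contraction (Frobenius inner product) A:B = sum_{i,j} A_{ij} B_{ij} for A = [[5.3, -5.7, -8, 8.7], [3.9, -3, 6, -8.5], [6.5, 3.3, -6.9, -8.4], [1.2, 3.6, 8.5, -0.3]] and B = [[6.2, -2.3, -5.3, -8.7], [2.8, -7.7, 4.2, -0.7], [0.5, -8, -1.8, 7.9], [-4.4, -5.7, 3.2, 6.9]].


A:B = sum over all i,j of A_{ij} * B_{ij}.
Row 1: 5.3*6.2=32.86, -5.7*-2.3=13.11, -8*-5.3=42.4, 8.7*-8.7=-75.69 => row sum = 12.68
Row 2: 3.9*2.8=10.92, -3*-7.7=23.1, 6*4.2=25.2, -8.5*-0.7=5.95 => row sum = 65.17
Row 3: 6.5*0.5=3.25, 3.3*-8=-26.4, -6.9*-1.8=12.42, -8.4*7.9=-66.36 => row sum = -77.09
Row 4: 1.2*-4.4=-5.28, 3.6*-5.7=-20.52, 8.5*3.2=27.2, -0.3*6.9=-2.07 => row sum = -0.67
Total = 12.68 + 65.17 + -77.09 + -0.67 = 0.09

0.09


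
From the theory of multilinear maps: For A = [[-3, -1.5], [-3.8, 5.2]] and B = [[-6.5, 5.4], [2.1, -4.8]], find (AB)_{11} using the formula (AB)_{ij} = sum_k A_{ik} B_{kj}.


(AB)_{ij} = sum_k A_{ik} B_{kj}.
For i=1, j=1:
A_{11} * B_{11} = -3 * -6.5 = 19.5
A_{12} * B_{21} = -1.5 * 2.1 = -3.15
Sum = 19.5 + -3.15 = 16.35

16.35


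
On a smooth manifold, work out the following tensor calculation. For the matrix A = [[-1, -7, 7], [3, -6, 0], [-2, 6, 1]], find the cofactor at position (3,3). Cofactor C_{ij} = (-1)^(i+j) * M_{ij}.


To find cofactor C_{33}, delete row 3 and column 3.
The resulting 2x2 submatrix is: [[-1, -7], [3, -6]]
Minor M_{33} = -1*-6 - -7*3
  = 6 - -21 = 27
Sign = (-1)^(3+3) = (-1)^6 = 1
Cofactor C_{33} = 1 * 27 = 27

27


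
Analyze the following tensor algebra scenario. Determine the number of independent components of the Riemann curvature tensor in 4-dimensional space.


The Riemann tensor in d dimensions has d^2(d^2 - 1)/12 independent components.
d = 4, so d^2 = 16
d^2 - 1 = 15
d^2(d^2 - 1) = 16 * 15 = 240
Divide by 12: 240 / 12 = 20

20


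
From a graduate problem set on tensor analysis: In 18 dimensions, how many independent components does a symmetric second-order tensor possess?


A symmetric rank-2 tensor in d dimensions has d(d+1)/2 independent components.
d = 18
d(d+1)/2 = 18 * 19 / 2 = 342 / 2 = 171

171


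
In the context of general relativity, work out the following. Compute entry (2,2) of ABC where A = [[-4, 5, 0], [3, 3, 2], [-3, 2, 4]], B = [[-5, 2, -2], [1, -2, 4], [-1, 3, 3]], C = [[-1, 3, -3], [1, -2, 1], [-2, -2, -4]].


(ABC)_{22} = sum_m (AB)_{2m} C_{m2}. First compute row 2 of AB.
(AB)_{21} = 3*-5 + 3*1 + 2*-1 = -14
(AB)_{22} = 3*2 + 3*-2 + 2*3 = 6
(AB)_{23} = 3*-2 + 3*4 + 2*3 = 12
Now contract with column 2 of C:
(AB)_{21} * C_{12} = -14 * 3 = -42
(AB)_{22} * C_{22} = 6 * -2 = -12
(AB)_{23} * C_{32} = 12 * -2 = -24
(ABC)_{22} = -42 + -12 + -24 = -78

-78


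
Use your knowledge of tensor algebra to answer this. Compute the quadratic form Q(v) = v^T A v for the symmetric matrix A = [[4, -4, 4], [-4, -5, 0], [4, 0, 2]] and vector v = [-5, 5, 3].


First compute Av:
(Av)_1 = 4*-5 + -4*5 + 4*3 = -28
(Av)_2 = -4*-5 + -5*5 + 0*3 = -5
(Av)_3 = 4*-5 + 0*5 + 2*3 = -14
Av = [-28, -5, -14]
Then v^T (Av) = -5*-28 + 5*-5 + 3*-14
= 140 + -25 + -42 = 73

73


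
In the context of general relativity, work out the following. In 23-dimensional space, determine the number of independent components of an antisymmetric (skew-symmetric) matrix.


An antisymmetric rank-2 tensor satisfies A_{ij} = -A_{ji}, so diagonal entries are zero.
The independent components are the upper-triangular entries: C(n, 2) = n(n-1)/2.
n = 23
C(23, 2) = 23 * 22 / 2 = 506 / 2 = 253

253


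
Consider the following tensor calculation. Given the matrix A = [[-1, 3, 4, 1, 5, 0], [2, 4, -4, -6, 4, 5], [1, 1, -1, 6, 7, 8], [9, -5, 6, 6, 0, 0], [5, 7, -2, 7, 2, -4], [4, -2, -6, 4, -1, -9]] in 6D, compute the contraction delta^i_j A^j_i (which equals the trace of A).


The contraction (trace) of a rank-2 tensor is the sum of its diagonal elements.
Diagonal entries: A[1,1] = -1, A[2,2] = 4, A[3,3] = -1, A[4,4] = 6, A[5,5] = 2, A[6,6] = -9
Tr(A) = -1 + 4 + -1 + 6 + 2 + -9 = 1

1


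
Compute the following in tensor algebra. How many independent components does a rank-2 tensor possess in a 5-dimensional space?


The number of components of a rank-r tensor in d dimensions is d^r.
Here d = 5 and r = 2.
5^2 = 25

25


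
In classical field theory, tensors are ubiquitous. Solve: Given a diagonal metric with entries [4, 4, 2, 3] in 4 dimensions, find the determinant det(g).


For a diagonal metric, the determinant is the product of diagonal entries.
Diagonal entries: 4, 4, 2, 3
det(g) = 4 * 4 * 2 * 3 = 96

96


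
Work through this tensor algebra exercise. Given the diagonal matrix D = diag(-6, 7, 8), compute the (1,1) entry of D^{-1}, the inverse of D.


For a diagonal matrix, the inverse has entries (D^{-1})_{ii} = 1/d_{ii}.
The diagonal entries are: d_{11} = -6, d_{22} = 7, d_{33} = 8
We need (D^{-1})_{11} = 1/d_{11} = 1/-6 = -1/6

-1/6


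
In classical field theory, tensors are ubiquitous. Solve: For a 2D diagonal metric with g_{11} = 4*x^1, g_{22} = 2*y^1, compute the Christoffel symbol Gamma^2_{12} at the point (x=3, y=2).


For a diagonal metric, Gamma^k_{ij} = (1/2) g^{kk} (dg_{ik}/dx_j + dg_{jk}/dx_i - dg_{ij}/dx_k).
The metric is diagonal, so g_{ab} = 0 for a != b.
At the given point: g_{11} = 12, g_{22} = 4
g^{22} = 1/4
dg_{12}/dx_2 = 0 (off-diagonal)
dg_{22}/dx_1 = dg_{22}/dx_1 = 0
dg_{12}/dx_2 = 0 (off-diagonal)
Numerator = 0 + 0 - 0 = 0
Gamma^2_{12} = 0 / (2 * 4) = 0

0


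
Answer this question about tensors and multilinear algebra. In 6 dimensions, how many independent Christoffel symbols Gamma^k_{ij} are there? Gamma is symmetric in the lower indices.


Christoffel symbols Gamma^k_{ij} are symmetric in i,j, so there are d * d(d+1)/2 independent symbols.
d = 6
d(d+1)/2 = 6 * 7 / 2 = 21
Total = 6 * 21 = 126

126


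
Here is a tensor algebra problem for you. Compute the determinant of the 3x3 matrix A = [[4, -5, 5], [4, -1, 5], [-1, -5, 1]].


Expanding along the first row, det(A) = a11*M_11 - a12*M_12 + a13*M_13, where M_1j is the (1,j) minor.
Minor M_11 = -1*1 - 5*-5 = 24
Minor M_12 = 4*1 - 5*-1 = 9
Minor M_13 = 4*-5 - -1*-1 = -21
det = 4*(24) - -5*(9) + 5*(-21)
    = 96 - -45 + -105
    = 36

36


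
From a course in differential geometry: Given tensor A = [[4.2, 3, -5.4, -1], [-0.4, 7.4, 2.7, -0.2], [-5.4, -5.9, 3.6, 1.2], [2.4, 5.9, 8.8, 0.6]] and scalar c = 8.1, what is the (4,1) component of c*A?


Scalar multiplication: (cA)_{ij} = c * A_{ij}.
c = 8.1
A_{41} = 2.4
(cA)_{41} = 8.1 * 2.4 = 19.44

19.44


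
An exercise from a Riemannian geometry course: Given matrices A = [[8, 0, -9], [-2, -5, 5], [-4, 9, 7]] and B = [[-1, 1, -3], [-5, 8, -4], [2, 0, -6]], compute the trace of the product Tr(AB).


Tr(AB) = sum_i (AB)_{ii} where (AB)_{ii} = sum_k A_{ik} B_{ki}.
(AB)_{11} = 8*-1 + 0*-5 + -9*2 = -26
(AB)_{22} = -2*1 + -5*8 + 5*0 = -42
(AB)_{33} = -4*-3 + 9*-4 + 7*-6 = -66
Tr(AB) = -26 + -42 + -66 = -134

-134


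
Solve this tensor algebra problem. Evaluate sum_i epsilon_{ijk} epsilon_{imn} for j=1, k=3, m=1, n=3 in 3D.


Using the identity: epsilon_{ijk} epsilon_{imn} = delta_{jm} delta_{kn} - delta_{jn} delta_{km}.
delta_{11} = 1
delta_{33} = 1
delta_{13} = 0
delta_{31} = 0
Result = 1 * 1 - 0 * 0 = 1 - 0 = 1

1


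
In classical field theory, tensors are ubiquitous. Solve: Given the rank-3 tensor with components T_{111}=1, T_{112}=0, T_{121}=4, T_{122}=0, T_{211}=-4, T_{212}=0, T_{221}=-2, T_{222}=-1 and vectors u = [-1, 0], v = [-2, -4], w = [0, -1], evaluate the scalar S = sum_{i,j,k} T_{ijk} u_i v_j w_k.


S = sum over i,j,k of T_{ijk} u_i v_j w_k. Expanding all 8 terms:
T_{111}*u_1*v_1*w_1 = 1*-1*-2*0 = 0  (running total: 0)
T_{112}*u_1*v_1*w_2 = 0*-1*-2*-1 = 0  (running total: 0)
T_{121}*u_1*v_2*w_1 = 4*-1*-4*0 = 0  (running total: 0)
T_{122}*u_1*v_2*w_2 = 0*-1*-4*-1 = 0  (running total: 0)
T_{211}*u_2*v_1*w_1 = -4*0*-2*0 = 0  (running total: 0)
T_{212}*u_2*v_1*w_2 = 0*0*-2*-1 = 0  (running total: 0)
T_{221}*u_2*v_2*w_1 = -2*0*-4*0 = 0  (running total: 0)
T_{222}*u_2*v_2*w_2 = -1*0*-4*-1 = 0  (running total: 0)
S = 0

0


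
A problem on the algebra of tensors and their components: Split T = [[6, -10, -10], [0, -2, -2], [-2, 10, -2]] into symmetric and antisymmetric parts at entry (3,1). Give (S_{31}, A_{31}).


T_{31} = -2
T_{13} = -10
S_{31} = (-2 + -10)/2 = -12/2 = -6
A_{31} = (-2 - -10)/2 = 8/2 = 4
Check: S + A = -6 + 4 = -2 = T_{31}.

(-6, 4)


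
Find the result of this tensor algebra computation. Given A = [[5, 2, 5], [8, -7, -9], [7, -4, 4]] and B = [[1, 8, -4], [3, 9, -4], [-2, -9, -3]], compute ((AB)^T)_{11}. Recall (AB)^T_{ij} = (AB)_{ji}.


(AB)^T_{ij} = (AB)_{ji} = sum_k A_{jk} B_{ki}.
For i=1, j=1 we need (AB)_{11}:
A_{11} * B_{11} = 5 * 1 = 5
A_{12} * B_{21} = 2 * 3 = 6
A_{13} * B_{31} = 5 * -2 = -10
Sum = 5 + 6 + -10 = 1

1


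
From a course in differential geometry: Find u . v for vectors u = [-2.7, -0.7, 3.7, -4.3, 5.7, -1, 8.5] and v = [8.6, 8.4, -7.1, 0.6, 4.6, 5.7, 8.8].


The inner product u . v = sum of u_i * v_i.
Term-by-term: -2.7 * 8.6, -0.7 * 8.4, 3.7 * -7.1, -4.3 * 0.6, 5.7 * 4.6, -1 * 5.7, 8.5 * 8.8
Products: -23.22, -5.88, -26.27, -2.58, 26.22, -5.7, 74.8
Sum = -23.22 + -5.88 + -26.27 + -2.58 + 26.22 + -5.7 + 74.8 = 37.37

37.37


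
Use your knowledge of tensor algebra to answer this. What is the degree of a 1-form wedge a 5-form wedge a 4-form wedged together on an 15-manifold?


The degree of a wedge product is the sum of the degrees of the individual forms.
Degrees: 1, 5, 4
Total degree = 1 + 5 + 4 = 10

10


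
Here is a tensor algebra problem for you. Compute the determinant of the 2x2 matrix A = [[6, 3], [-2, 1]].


For a 2x2 matrix [[a, b], [c, d]], det = a*d - b*c.
a = 6, b = 3, c = -2, d = 1
a*d = 6 * 1 = 6
b*c = 3 * -2 = -6
det = 6 - -6 = 12

12


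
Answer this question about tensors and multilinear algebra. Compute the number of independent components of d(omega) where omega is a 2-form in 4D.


The exterior derivative of a p-form is a (p+1)-form.
Its number of independent components is C(n, p+1).
n = 4, p+1 = 3
C(4, 3) = 4

4


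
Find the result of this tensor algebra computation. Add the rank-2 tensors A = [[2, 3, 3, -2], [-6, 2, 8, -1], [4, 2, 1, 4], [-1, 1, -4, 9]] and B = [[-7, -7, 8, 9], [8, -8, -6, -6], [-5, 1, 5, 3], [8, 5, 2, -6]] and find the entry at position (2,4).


Tensor addition is component-wise: (A + B)_{ij} = A_{ij} + B_{ij}.
A_{24} = -1
B_{24} = -6
(A + B)_{24} = -1 + -6 = -7

-7


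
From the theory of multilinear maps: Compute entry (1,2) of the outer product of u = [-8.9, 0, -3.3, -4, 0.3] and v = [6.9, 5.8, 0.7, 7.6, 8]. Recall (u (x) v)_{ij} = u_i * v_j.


The outer product entry T_{ij} = u_i * v_j.
We need i=1, j=2.
u_1 = -8.9, v_2 = 5.8
T_{1,2} = -8.9 * 5.8 = -51.62

-51.62


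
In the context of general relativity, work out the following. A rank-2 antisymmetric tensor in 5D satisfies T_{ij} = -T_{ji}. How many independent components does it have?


An antisymmetric rank-2 tensor satisfies A_{ij} = -A_{ji}, so diagonal entries are zero.
The independent components are the upper-triangular entries: C(n, 2) = n(n-1)/2.
n = 5
C(5, 2) = 5 * 4 / 2 = 20 / 2 = 10

10


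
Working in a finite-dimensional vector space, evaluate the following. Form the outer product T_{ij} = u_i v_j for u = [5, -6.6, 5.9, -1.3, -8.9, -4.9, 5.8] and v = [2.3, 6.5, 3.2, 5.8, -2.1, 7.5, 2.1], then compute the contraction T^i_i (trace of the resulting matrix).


The outer product gives T_{ij} = u_i v_j.
The trace (contraction) is Tr(T) = sum_i T_{ii} = sum_i u_i v_i.
Diagonal entries:
T_{11} = u_1 * v_1 = 5 * 2.3 = 11.5
T_{22} = u_2 * v_2 = -6.6 * 6.5 = -42.9
T_{33} = u_3 * v_3 = 5.9 * 3.2 = 18.88
T_{44} = u_4 * v_4 = -1.3 * 5.8 = -7.54
T_{55} = u_5 * v_5 = -8.9 * -2.1 = 18.69
T_{66} = u_6 * v_6 = -4.9 * 7.5 = -36.75
T_{77} = u_7 * v_7 = 5.8 * 2.1 = 12.18
Tr(T) = 11.5 + -42.9 + 18.88 + -7.54 + 18.69 + -36.75 + 12.18 = -25.94

-25.94


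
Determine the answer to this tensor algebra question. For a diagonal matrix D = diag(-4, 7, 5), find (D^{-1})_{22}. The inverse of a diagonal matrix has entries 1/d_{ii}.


For a diagonal matrix, the inverse has entries (D^{-1})_{ii} = 1/d_{ii}.
The diagonal entries are: d_{11} = -4, d_{22} = 7, d_{33} = 5
We need (D^{-1})_{22} = 1/d_{22} = 1/7 = 1/7

1/7


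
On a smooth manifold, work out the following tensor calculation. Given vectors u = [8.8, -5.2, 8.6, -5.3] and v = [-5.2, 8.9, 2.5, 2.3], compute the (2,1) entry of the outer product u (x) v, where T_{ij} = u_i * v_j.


The outer product entry T_{ij} = u_i * v_j.
We need i=2, j=1.
u_2 = -5.2, v_1 = -5.2
T_{2,1} = -5.2 * -5.2 = 27.04

27.04


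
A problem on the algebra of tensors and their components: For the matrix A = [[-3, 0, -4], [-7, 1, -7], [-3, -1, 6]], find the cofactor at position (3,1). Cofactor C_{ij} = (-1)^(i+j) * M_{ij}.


To find cofactor C_{31}, delete row 3 and column 1.
The resulting 2x2 submatrix is: [[0, -4], [1, -7]]
Minor M_{31} = 0*-7 - -4*1
  = 0 - -4 = 4
Sign = (-1)^(3+1) = (-1)^4 = 1
Cofactor C_{31} = 1 * 4 = 4

4


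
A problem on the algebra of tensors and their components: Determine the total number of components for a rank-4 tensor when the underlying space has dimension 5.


The number of components of a rank-r tensor in d dimensions is d^r.
Here d = 5 and r = 4.
5^4 = 625

625


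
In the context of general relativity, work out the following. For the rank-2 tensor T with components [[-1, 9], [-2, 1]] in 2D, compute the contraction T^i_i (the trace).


The contraction (trace) of a rank-2 tensor is the sum of its diagonal elements.
Diagonal entries: A[1,1] = -1, A[2,2] = 1
Tr(A) = -1 + 1 = 0

0


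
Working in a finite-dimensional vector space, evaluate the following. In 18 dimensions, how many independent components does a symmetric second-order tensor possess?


A symmetric rank-2 tensor in d dimensions has d(d+1)/2 independent components.
d = 18
d(d+1)/2 = 18 * 19 / 2 = 342 / 2 = 171

171


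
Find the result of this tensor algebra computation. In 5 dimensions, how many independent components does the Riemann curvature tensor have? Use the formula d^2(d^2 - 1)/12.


The Riemann tensor in d dimensions has d^2(d^2 - 1)/12 independent components.
d = 5, so d^2 = 25
d^2 - 1 = 24
d^2(d^2 - 1) = 25 * 24 = 600
Divide by 12: 600 / 12 = 50

50


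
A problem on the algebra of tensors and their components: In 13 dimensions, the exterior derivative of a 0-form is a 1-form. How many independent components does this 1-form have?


The exterior derivative of a p-form is a (p+1)-form.
Its number of independent components is C(n, p+1).
n = 13, p+1 = 1
C(13, 1) = 13

13


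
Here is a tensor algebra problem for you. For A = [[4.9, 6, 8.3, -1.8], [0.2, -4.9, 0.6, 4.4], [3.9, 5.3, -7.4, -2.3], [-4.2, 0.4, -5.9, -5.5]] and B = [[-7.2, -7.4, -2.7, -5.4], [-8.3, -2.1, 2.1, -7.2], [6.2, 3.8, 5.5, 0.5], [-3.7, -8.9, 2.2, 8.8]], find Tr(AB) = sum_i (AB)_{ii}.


Tr(AB) = sum_i (AB)_{ii} where (AB)_{ii} = sum_k A_{ik} B_{ki}.
(AB)_{11} = 4.9*-7.2 + 6*-8.3 + 8.3*6.2 + -1.8*-3.7 = -26.96
(AB)_{22} = 0.2*-7.4 + -4.9*-2.1 + 0.6*3.8 + 4.4*-8.9 = -28.07
(AB)_{33} = 3.9*-2.7 + 5.3*2.1 + -7.4*5.5 + -2.3*2.2 = -45.16
(AB)_{44} = -4.2*-5.4 + 0.4*-7.2 + -5.9*0.5 + -5.5*8.8 = -31.55
Tr(AB) = -26.96 + -28.07 + -45.16 + -31.55 = -131.74

-131.74


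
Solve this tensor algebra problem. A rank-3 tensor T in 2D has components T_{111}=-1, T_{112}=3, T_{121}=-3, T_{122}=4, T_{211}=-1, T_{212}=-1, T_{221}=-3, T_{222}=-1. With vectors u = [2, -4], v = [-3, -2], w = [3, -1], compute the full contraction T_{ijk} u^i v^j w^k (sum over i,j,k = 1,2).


S = sum over i,j,k of T_{ijk} u_i v_j w_k. Expanding all 8 terms:
T_{111}*u_1*v_1*w_1 = -1*2*-3*3 = 18  (running total: 18)
T_{112}*u_1*v_1*w_2 = 3*2*-3*-1 = 18  (running total: 36)
T_{121}*u_1*v_2*w_1 = -3*2*-2*3 = 36  (running total: 72)
T_{122}*u_1*v_2*w_2 = 4*2*-2*-1 = 16  (running total: 88)
T_{211}*u_2*v_1*w_1 = -1*-4*-3*3 = -36  (running total: 52)
T_{212}*u_2*v_1*w_2 = -1*-4*-3*-1 = 12  (running total: 64)
T_{221}*u_2*v_2*w_1 = -3*-4*-2*3 = -72  (running total: -8)
T_{222}*u_2*v_2*w_2 = -1*-4*-2*-1 = 8  (running total: 0)
S = 0

0


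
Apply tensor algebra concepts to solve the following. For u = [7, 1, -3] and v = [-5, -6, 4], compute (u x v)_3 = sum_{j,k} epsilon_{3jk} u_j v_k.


(u x v)_3 = sum_{j,k} epsilon_{3jk} u_j v_k. Only permutations of (1,2,3) contribute; the two non-zero terms are:
eps_{312} u_1 v_2 = 1 * 7 * -6 = -42
eps_{321} u_2 v_1 = -1 * 1 * -5 = 5
(u x v)_3 = -37

-37


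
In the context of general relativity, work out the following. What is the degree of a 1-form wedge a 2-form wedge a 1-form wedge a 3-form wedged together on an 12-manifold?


The degree of a wedge product is the sum of the degrees of the individual forms.
Degrees: 1, 2, 1, 3
Total degree = 1 + 2 + 1 + 3 = 7

7


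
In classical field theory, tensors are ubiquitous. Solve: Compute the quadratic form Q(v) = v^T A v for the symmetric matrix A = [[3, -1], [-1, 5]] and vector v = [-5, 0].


First compute Av:
(Av)_1 = 3*-5 + -1*0 = -15
(Av)_2 = -1*-5 + 5*0 = 5
Av = [-15, 5]
Then v^T (Av) = -5*-15 + 0*5
= 75 + 0 = 75

75


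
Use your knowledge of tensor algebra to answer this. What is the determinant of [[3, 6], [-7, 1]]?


For a 2x2 matrix [[a, b], [c, d]], det = a*d - b*c.
a = 3, b = 6, c = -7, d = 1
a*d = 3 * 1 = 3
b*c = 6 * -7 = -42
det = 3 - -42 = 45

45


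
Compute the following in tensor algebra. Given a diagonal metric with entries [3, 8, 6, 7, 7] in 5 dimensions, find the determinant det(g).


For a diagonal metric, the determinant is the product of diagonal entries.
Diagonal entries: 3, 8, 6, 7, 7
det(g) = 3 * 8 * 6 * 7 * 7 = 7056

7056


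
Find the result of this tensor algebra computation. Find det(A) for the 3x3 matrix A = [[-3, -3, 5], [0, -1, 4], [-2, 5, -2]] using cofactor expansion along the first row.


Expanding along the first row, det(A) = a11*M_11 - a12*M_12 + a13*M_13, where M_1j is the (1,j) minor.
Minor M_11 = -1*-2 - 4*5 = -18
Minor M_12 = 0*-2 - 4*-2 = 8
Minor M_13 = 0*5 - -1*-2 = -2
det = -3*(-18) - -3*(8) + 5*(-2)
    = 54 - -24 + -10
    = 68

68


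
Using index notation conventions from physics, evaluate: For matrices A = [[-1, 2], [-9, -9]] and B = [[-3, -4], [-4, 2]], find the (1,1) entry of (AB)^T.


(AB)^T_{ij} = (AB)_{ji} = sum_k A_{jk} B_{ki}.
For i=1, j=1 we need (AB)_{11}:
A_{11} * B_{11} = -1 * -3 = 3
A_{12} * B_{21} = 2 * -4 = -8
Sum = 3 + -8 = -5

-5


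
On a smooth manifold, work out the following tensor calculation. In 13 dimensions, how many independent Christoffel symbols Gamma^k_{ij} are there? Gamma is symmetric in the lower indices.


Christoffel symbols Gamma^k_{ij} are symmetric in i,j, so there are d * d(d+1)/2 independent symbols.
d = 13
d(d+1)/2 = 13 * 14 / 2 = 91
Total = 13 * 91 = 1183

1183


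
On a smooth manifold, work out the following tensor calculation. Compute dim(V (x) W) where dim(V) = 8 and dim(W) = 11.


The dimension of a tensor product is the product of dimensions.
dim(V) = 8, dim(W) = 11
dim(V (x) W) = 8 * 11 = 88

88


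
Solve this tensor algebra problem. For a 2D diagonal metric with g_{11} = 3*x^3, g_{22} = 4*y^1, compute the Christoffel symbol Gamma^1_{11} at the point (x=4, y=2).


For a diagonal metric, Gamma^k_{ij} = (1/2) g^{kk} (dg_{ik}/dx_j + dg_{jk}/dx_i - dg_{ij}/dx_k).
The metric is diagonal, so g_{ab} = 0 for a != b.
At the given point: g_{11} = 192, g_{22} = 8
g^{11} = 1/192
dg_{11}/dx_1 = dg_{11}/dx_1 = 144
dg_{11}/dx_1 = dg_{11}/dx_1 = 144
dg_{11}/dx_1 = dg_{11}/dx_1 = 144
Numerator = 144 + 144 - 144 = 144
Gamma^1_{11} = 144 / (2 * 192) = 3/8

3/8


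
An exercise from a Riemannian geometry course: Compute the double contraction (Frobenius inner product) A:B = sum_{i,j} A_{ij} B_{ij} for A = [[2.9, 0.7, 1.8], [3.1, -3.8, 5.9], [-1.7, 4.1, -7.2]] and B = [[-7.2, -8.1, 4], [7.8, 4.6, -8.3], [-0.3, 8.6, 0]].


A:B = sum over all i,j of A_{ij} * B_{ij}.
Row 1: 2.9*-7.2=-20.88, 0.7*-8.1=-5.67, 1.8*4=7.2 => row sum = -19.35
Row 2: 3.1*7.8=24.18, -3.8*4.6=-17.48, 5.9*-8.3=-48.97 => row sum = -42.27
Row 3: -1.7*-0.3=0.51, 4.1*8.6=35.26, -7.2*0=0 => row sum = 35.77
Total = -19.35 + -42.27 + 35.77 = -25.85

-25.85


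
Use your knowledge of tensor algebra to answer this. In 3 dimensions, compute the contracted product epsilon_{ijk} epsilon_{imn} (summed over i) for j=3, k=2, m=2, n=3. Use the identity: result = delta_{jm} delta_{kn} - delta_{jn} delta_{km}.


Using the identity: epsilon_{ijk} epsilon_{imn} = delta_{jm} delta_{kn} - delta_{jn} delta_{km}.
delta_{32} = 0
delta_{23} = 0
delta_{33} = 1
delta_{22} = 1
Result = 0 * 0 - 1 * 1 = 0 - 1 = -1

-1


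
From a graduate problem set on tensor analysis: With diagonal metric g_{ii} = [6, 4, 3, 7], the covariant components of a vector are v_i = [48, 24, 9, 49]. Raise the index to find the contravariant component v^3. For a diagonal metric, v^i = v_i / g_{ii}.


To raise an index with a diagonal metric: v^i = v_i / g_{ii}.
For index 3: v_3 = 9, g_{33} = 3
v^3 = 9 / 3 = 3

3


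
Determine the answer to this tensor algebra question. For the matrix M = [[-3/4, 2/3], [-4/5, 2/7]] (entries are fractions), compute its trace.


The trace is the sum of diagonal entries.
Diagonal: M[1,1] = -3/4, M[2,2] = 2/7
Tr(M) = -3/4 + 2/7
Computing step by step:
After adding M[1,1]: -3/4
After adding M[2,2]: -13/28
Tr(M) = -13/28

-13/28


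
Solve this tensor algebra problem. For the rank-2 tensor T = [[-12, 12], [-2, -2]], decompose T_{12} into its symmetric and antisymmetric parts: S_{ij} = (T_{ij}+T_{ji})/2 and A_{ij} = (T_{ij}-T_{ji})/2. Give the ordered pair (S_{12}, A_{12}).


T_{12} = 12
T_{21} = -2
S_{12} = (12 + -2)/2 = 10/2 = 5
A_{12} = (12 - -2)/2 = 14/2 = 7
Check: S + A = 5 + 7 = 12 = T_{12}.

(5, 7)


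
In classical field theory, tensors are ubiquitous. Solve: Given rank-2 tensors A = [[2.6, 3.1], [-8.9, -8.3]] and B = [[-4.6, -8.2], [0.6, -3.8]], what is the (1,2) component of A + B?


Tensor addition is component-wise: (A + B)_{ij} = A_{ij} + B_{ij}.
A_{12} = 3.1
B_{12} = -8.2
(A + B)_{12} = 3.1 + -8.2 = -5.1

-5.1


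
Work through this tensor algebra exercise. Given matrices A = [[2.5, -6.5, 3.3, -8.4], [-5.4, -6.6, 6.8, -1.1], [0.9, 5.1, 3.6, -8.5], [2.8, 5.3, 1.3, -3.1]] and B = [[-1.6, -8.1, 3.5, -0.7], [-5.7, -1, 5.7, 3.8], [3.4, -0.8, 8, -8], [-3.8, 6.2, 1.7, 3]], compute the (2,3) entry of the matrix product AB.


(AB)_{ij} = sum_k A_{ik} B_{kj}.
For i=2, j=3:
A_{21} * B_{13} = -5.4 * 3.5 = -18.9
A_{22} * B_{23} = -6.6 * 5.7 = -37.62
A_{23} * B_{33} = 6.8 * 8 = 54.4
A_{24} * B_{43} = -1.1 * 1.7 = -1.87
Sum = -18.9 + -37.62 + 54.4 + -1.87 = -3.99

-3.99


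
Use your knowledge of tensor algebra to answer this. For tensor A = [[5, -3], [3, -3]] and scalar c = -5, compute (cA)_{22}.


Scalar multiplication: (cA)_{ij} = c * A_{ij}.
c = -5
A_{22} = -3
(cA)_{22} = -5 * -3 = 15

15


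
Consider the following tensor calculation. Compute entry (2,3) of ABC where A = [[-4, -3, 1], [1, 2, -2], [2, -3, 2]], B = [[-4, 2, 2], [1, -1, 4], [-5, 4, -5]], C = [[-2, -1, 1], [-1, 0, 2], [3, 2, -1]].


(ABC)_{23} = sum_m (AB)_{2m} C_{m3}. First compute row 2 of AB.
(AB)_{21} = 1*-4 + 2*1 + -2*-5 = 8
(AB)_{22} = 1*2 + 2*-1 + -2*4 = -8
(AB)_{23} = 1*2 + 2*4 + -2*-5 = 20
Now contract with column 3 of C:
(AB)_{21} * C_{13} = 8 * 1 = 8
(AB)_{22} * C_{23} = -8 * 2 = -16
(AB)_{23} * C_{33} = 20 * -1 = -20
(ABC)_{23} = 8 + -16 + -20 = -28

-28


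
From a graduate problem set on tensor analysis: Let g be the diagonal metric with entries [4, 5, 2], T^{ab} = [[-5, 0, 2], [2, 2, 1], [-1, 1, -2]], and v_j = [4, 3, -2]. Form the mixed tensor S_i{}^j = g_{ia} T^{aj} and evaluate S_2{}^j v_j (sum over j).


Step 1: lower the first index. For a diagonal metric, g_{ia} T^{aj} = g_{ii} T^{ij} (no sum on i).
g_{22} = 5
S_2{}^1 = 5 * T^{21} = 5 * 2 = 10
S_2{}^2 = 5 * T^{22} = 5 * 2 = 10
S_2{}^3 = 5 * T^{23} = 5 * 1 = 5
Step 2: contract S_2{}^j with v_j.
S_2{}^1 * v_1 = 10 * 4 = 40
S_2{}^2 * v_2 = 10 * 3 = 30
S_2{}^3 * v_3 = 5 * -2 = -10
Result = 40 + 30 + -10 = 60

60


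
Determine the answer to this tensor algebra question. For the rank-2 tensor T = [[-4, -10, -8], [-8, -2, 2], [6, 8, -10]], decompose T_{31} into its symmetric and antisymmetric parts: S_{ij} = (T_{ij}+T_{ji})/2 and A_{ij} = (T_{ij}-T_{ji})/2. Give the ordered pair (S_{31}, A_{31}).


T_{31} = 6
T_{13} = -8
S_{31} = (6 + -8)/2 = -2/2 = -1
A_{31} = (6 - -8)/2 = 14/2 = 7
Check: S + A = -1 + 7 = 6 = T_{31}.

(-1, 7)


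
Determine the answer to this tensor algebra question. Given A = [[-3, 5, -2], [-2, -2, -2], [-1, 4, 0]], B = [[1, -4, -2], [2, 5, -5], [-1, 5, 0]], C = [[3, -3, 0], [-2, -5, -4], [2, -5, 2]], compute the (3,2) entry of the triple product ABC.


(ABC)_{32} = sum_m (AB)_{3m} C_{m2}. First compute row 3 of AB.
(AB)_{31} = -1*1 + 4*2 + 0*-1 = 7
(AB)_{32} = -1*-4 + 4*5 + 0*5 = 24
(AB)_{33} = -1*-2 + 4*-5 + 0*0 = -18
Now contract with column 2 of C:
(AB)_{31} * C_{12} = 7 * -3 = -21
(AB)_{32} * C_{22} = 24 * -5 = -120
(AB)_{33} * C_{32} = -18 * -5 = 90
(ABC)_{32} = -21 + -120 + 90 = -51

-51


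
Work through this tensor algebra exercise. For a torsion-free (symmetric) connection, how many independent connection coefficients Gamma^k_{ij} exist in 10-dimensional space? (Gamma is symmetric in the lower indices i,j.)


Christoffel symbols Gamma^k_{ij} are symmetric in i,j, so there are d * d(d+1)/2 independent symbols.
d = 10
d(d+1)/2 = 10 * 11 / 2 = 55
Total = 10 * 55 = 550

550


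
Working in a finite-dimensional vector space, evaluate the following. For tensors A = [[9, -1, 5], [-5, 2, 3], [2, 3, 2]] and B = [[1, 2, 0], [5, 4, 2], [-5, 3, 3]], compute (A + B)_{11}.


Tensor addition is component-wise: (A + B)_{ij} = A_{ij} + B_{ij}.
A_{11} = 9
B_{11} = 1
(A + B)_{11} = 9 + 1 = 10

10


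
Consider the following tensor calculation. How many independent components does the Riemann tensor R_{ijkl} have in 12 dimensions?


The Riemann tensor in d dimensions has d^2(d^2 - 1)/12 independent components.
d = 12, so d^2 = 144
d^2 - 1 = 143
d^2(d^2 - 1) = 144 * 143 = 20592
Divide by 12: 20592 / 12 = 1716

1716


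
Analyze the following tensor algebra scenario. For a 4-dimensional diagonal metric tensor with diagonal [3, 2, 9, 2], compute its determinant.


For a diagonal metric, the determinant is the product of diagonal entries.
Diagonal entries: 3, 2, 9, 2
det(g) = 3 * 2 * 9 * 2 = 108

108


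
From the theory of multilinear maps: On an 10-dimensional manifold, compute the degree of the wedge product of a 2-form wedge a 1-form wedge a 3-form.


The degree of a wedge product is the sum of the degrees of the individual forms.
Degrees: 2, 1, 3
Total degree = 2 + 1 + 3 = 6

6


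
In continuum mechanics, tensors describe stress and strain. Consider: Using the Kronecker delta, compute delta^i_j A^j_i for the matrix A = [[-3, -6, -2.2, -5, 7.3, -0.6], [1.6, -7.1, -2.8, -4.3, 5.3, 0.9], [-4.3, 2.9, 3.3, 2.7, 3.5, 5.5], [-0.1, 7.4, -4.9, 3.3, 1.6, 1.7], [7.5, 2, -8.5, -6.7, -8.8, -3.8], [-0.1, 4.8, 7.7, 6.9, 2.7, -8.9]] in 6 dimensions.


The contraction (trace) of a rank-2 tensor is the sum of its diagonal elements.
Diagonal entries: A[1,1] = -3, A[2,2] = -7.1, A[3,3] = 3.3, A[4,4] = 3.3, A[5,5] = -8.8, A[6,6] = -8.9
Tr(A) = -3 + -7.1 + 3.3 + 3.3 + -8.8 + -8.9 = -21.2

-21.2


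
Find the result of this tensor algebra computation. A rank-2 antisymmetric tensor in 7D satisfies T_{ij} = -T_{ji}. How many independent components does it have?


An antisymmetric rank-2 tensor satisfies A_{ij} = -A_{ji}, so diagonal entries are zero.
The independent components are the upper-triangular entries: C(n, 2) = n(n-1)/2.
n = 7
C(7, 2) = 7 * 6 / 2 = 42 / 2 = 21

21


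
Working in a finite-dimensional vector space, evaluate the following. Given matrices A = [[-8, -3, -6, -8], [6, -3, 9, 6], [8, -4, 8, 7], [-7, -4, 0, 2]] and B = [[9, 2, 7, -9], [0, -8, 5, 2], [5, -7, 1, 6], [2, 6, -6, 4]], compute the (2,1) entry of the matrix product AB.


(AB)_{ij} = sum_k A_{ik} B_{kj}.
For i=2, j=1:
A_{21} * B_{11} = 6 * 9 = 54
A_{22} * B_{21} = -3 * 0 = 0
A_{23} * B_{31} = 9 * 5 = 45
A_{24} * B_{41} = 6 * 2 = 12
Sum = 54 + 0 + 45 + 12 = 111

111


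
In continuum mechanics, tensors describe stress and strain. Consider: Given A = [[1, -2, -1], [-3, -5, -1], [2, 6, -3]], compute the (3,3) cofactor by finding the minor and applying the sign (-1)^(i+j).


To find cofactor C_{33}, delete row 3 and column 3.
The resulting 2x2 submatrix is: [[1, -2], [-3, -5]]
Minor M_{33} = 1*-5 - -2*-3
  = -5 - 6 = -11
Sign = (-1)^(3+3) = (-1)^6 = 1
Cofactor C_{33} = 1 * -11 = -11

-11


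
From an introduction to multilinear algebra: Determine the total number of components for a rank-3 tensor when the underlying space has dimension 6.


The number of components of a rank-r tensor in d dimensions is d^r.
Here d = 6 and r = 3.
6^3 = 216

216


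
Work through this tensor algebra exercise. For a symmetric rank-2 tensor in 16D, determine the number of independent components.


A symmetric rank-2 tensor in d dimensions has d(d+1)/2 independent components.
d = 16
d(d+1)/2 = 16 * 17 / 2 = 272 / 2 = 136

136


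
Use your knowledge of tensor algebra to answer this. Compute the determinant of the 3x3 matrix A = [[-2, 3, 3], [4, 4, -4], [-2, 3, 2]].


Expanding along the first row, det(A) = a11*M_11 - a12*M_12 + a13*M_13, where M_1j is the (1,j) minor.
Minor M_11 = 4*2 - -4*3 = 20
Minor M_12 = 4*2 - -4*-2 = 0
Minor M_13 = 4*3 - 4*-2 = 20
det = -2*(20) - 3*(0) + 3*(20)
    = -40 - 0 + 60
    = 20

20


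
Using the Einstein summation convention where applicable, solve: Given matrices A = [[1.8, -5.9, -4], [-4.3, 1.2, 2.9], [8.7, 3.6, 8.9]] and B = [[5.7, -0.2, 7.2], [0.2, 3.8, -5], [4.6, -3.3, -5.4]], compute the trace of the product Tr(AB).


Tr(AB) = sum_i (AB)_{ii} where (AB)_{ii} = sum_k A_{ik} B_{ki}.
(AB)_{11} = 1.8*5.7 + -5.9*0.2 + -4*4.6 = -9.32
(AB)_{22} = -4.3*-0.2 + 1.2*3.8 + 2.9*-3.3 = -4.15
(AB)_{33} = 8.7*7.2 + 3.6*-5 + 8.9*-5.4 = -3.42
Tr(AB) = -9.32 + -4.15 + -3.42 = -16.89

-16.89


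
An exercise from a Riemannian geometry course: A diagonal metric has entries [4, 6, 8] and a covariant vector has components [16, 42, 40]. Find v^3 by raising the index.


To raise an index with a diagonal metric: v^i = v_i / g_{ii}.
For index 3: v_3 = 40, g_{33} = 8
v^3 = 40 / 8 = 5

5


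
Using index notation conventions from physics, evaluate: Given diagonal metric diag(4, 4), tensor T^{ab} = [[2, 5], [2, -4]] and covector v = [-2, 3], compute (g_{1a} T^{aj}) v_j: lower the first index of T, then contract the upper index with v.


Step 1: lower the first index. For a diagonal metric, g_{ia} T^{aj} = g_{ii} T^{ij} (no sum on i).
g_{11} = 4
S_1{}^1 = 4 * T^{11} = 4 * 2 = 8
S_1{}^2 = 4 * T^{12} = 4 * 5 = 20
Step 2: contract S_1{}^j with v_j.
S_1{}^1 * v_1 = 8 * -2 = -16
S_1{}^2 * v_2 = 20 * 3 = 60
Result = -16 + 60 = 44

44


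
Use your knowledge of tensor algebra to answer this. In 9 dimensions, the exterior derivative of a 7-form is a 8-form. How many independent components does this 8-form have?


The exterior derivative of a p-form is a (p+1)-form.
Its number of independent components is C(n, p+1).
n = 9, p+1 = 8
C(9, 8) = 9

9


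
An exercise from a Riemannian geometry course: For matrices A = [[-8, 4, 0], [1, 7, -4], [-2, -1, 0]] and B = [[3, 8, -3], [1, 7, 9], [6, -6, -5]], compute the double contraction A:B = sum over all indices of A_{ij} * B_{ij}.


A:B = sum over all i,j of A_{ij} * B_{ij}.
Row 1: -8*3=-24, 4*8=32, 0*-3=0 => row sum = 8
Row 2: 1*1=1, 7*7=49, -4*9=-36 => row sum = 14
Row 3: -2*6=-12, -1*-6=6, 0*-5=0 => row sum = -6
Total = 8 + 14 + -6 = 16

16


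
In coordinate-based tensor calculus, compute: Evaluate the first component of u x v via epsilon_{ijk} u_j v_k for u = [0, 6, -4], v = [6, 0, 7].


(u x v)_1 = sum_{j,k} epsilon_{1jk} u_j v_k. Only permutations of (1,2,3) contribute; the two non-zero terms are:
eps_{123} u_2 v_3 = 1 * 6 * 7 = 42
eps_{132} u_3 v_2 = -1 * -4 * 0 = 0
(u x v)_1 = 42

42


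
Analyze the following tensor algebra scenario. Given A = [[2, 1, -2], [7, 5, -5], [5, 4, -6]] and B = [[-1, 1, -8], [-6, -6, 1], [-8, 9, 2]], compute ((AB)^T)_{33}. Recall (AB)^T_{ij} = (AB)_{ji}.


(AB)^T_{ij} = (AB)_{ji} = sum_k A_{jk} B_{ki}.
For i=3, j=3 we need (AB)_{33}:
A_{31} * B_{13} = 5 * -8 = -40
A_{32} * B_{23} = 4 * 1 = 4
A_{33} * B_{33} = -6 * 2 = -12
Sum = -40 + 4 + -12 = -48

-48


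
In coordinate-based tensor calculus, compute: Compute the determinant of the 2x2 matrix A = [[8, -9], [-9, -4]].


For a 2x2 matrix [[a, b], [c, d]], det = a*d - b*c.
a = 8, b = -9, c = -9, d = -4
a*d = 8 * -4 = -32
b*c = -9 * -9 = 81
det = -32 - 81 = -113

-113


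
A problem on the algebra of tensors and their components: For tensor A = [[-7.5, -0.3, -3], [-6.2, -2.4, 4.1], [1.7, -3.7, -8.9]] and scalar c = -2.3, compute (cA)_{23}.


Scalar multiplication: (cA)_{ij} = c * A_{ij}.
c = -2.3
A_{23} = 4.1
(cA)_{23} = -2.3 * 4.1 = -9.43

-9.43


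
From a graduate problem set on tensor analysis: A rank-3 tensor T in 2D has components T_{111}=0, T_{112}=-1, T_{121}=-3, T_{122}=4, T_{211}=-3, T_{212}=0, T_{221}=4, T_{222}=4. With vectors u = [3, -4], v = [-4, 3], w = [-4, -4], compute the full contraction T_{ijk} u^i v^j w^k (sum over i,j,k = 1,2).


S = sum over i,j,k of T_{ijk} u_i v_j w_k. Expanding all 8 terms:
T_{111}*u_1*v_1*w_1 = 0*3*-4*-4 = 0  (running total: 0)
T_{112}*u_1*v_1*w_2 = -1*3*-4*-4 = -48  (running total: -48)
T_{121}*u_1*v_2*w_1 = -3*3*3*-4 = 108  (running total: 60)
T_{122}*u_1*v_2*w_2 = 4*3*3*-4 = -144  (running total: -84)
T_{211}*u_2*v_1*w_1 = -3*-4*-4*-4 = 192  (running total: 108)
T_{212}*u_2*v_1*w_2 = 0*-4*-4*-4 = 0  (running total: 108)
T_{221}*u_2*v_2*w_1 = 4*-4*3*-4 = 192  (running total: 300)
T_{222}*u_2*v_2*w_2 = 4*-4*3*-4 = 192  (running total: 492)
S = 492

492


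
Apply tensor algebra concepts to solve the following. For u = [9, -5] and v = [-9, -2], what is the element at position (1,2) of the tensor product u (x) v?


The outer product entry T_{ij} = u_i * v_j.
We need i=1, j=2.
u_1 = 9, v_2 = -2
T_{1,2} = 9 * -2 = -18

-18


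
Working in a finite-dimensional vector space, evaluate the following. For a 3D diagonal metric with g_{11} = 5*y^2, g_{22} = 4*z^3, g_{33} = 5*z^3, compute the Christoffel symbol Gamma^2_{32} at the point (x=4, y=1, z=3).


For a diagonal metric, Gamma^k_{ij} = (1/2) g^{kk} (dg_{ik}/dx_j + dg_{jk}/dx_i - dg_{ij}/dx_k).
The metric is diagonal, so g_{ab} = 0 for a != b.
At the given point: g_{11} = 5, g_{22} = 108, g_{33} = 135
g^{22} = 1/108
dg_{32}/dx_2 = 0 (off-diagonal)
dg_{22}/dx_3 = dg_{22}/dx_3 = 108
dg_{32}/dx_2 = 0 (off-diagonal)
Numerator = 0 + 108 - 0 = 108
Gamma^2_{32} = 108 / (2 * 108) = 1/2

1/2


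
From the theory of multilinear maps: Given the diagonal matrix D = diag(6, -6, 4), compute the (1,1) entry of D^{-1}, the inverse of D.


For a diagonal matrix, the inverse has entries (D^{-1})_{ii} = 1/d_{ii}.
The diagonal entries are: d_{11} = 6, d_{22} = -6, d_{33} = 4
We need (D^{-1})_{11} = 1/d_{11} = 1/6 = 1/6

1/6


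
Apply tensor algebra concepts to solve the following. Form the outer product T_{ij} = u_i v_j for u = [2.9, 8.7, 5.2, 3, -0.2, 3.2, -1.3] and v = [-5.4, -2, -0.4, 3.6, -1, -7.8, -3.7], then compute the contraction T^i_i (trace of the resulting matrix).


The outer product gives T_{ij} = u_i v_j.
The trace (contraction) is Tr(T) = sum_i T_{ii} = sum_i u_i v_i.
Diagonal entries:
T_{11} = u_1 * v_1 = 2.9 * -5.4 = -15.66
T_{22} = u_2 * v_2 = 8.7 * -2 = -17.4
T_{33} = u_3 * v_3 = 5.2 * -0.4 = -2.08
T_{44} = u_4 * v_4 = 3 * 3.6 = 10.8
T_{55} = u_5 * v_5 = -0.2 * -1 = 0.2
T_{66} = u_6 * v_6 = 3.2 * -7.8 = -24.96
T_{77} = u_7 * v_7 = -1.3 * -3.7 = 4.81
Tr(T) = -15.66 + -17.4 + -2.08 + 10.8 + 0.2 + -24.96 + 4.81 = -44.29

-44.29


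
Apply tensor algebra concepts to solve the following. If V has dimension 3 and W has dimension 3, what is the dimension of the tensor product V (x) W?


The dimension of a tensor product is the product of dimensions.
dim(V) = 3, dim(W) = 3
dim(V (x) W) = 3 * 3 = 9

9


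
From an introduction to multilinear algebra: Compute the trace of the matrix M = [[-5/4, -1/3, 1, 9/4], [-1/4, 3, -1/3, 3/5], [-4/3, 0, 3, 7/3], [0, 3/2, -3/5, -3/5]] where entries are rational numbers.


The trace is the sum of diagonal entries.
Diagonal: M[1,1] = -5/4, M[2,2] = 3, M[3,3] = 3, M[4,4] = -3/5
Tr(M) = -5/4 + 3 + 3 + -3/5
Computing step by step:
After adding M[1,1]: -5/4
After adding M[2,2]: 7/4
After adding M[3,3]: 19/4
After adding M[4,4]: 83/20
Tr(M) = 83/20

83/20


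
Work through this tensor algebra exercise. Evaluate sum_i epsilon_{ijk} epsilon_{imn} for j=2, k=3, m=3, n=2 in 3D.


Using the identity: epsilon_{ijk} epsilon_{imn} = delta_{jm} delta_{kn} - delta_{jn} delta_{km}.
delta_{23} = 0
delta_{32} = 0
delta_{22} = 1
delta_{33} = 1
Result = 0 * 0 - 1 * 1 = 0 - 1 = -1

-1


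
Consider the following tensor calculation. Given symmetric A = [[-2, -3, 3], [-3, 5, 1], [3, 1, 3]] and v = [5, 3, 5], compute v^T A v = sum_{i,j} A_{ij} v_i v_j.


First compute Av:
(Av)_1 = -2*5 + -3*3 + 3*5 = -4
(Av)_2 = -3*5 + 5*3 + 1*5 = 5
(Av)_3 = 3*5 + 1*3 + 3*5 = 33
Av = [-4, 5, 33]
Then v^T (Av) = 5*-4 + 3*5 + 5*33
= -20 + 15 + 165 = 160

160


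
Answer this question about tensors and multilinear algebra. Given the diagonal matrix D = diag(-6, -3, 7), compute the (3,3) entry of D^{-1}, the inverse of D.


For a diagonal matrix, the inverse has entries (D^{-1})_{ii} = 1/d_{ii}.
The diagonal entries are: d_{11} = -6, d_{22} = -3, d_{33} = 7
We need (D^{-1})_{33} = 1/d_{33} = 1/7 = 1/7

1/7


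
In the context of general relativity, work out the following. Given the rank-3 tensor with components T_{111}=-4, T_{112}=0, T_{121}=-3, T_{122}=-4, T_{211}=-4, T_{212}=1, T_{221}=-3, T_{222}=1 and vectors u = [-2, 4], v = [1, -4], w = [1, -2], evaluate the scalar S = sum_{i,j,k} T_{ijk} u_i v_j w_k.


S = sum over i,j,k of T_{ijk} u_i v_j w_k. Expanding all 8 terms:
T_{111}*u_1*v_1*w_1 = -4*-2*1*1 = 8  (running total: 8)
T_{112}*u_1*v_1*w_2 = 0*-2*1*-2 = 0  (running total: 8)
T_{121}*u_1*v_2*w_1 = -3*-2*-4*1 = -24  (running total: -16)
T_{122}*u_1*v_2*w_2 = -4*-2*-4*-2 = 64  (running total: 48)
T_{211}*u_2*v_1*w_1 = -4*4*1*1 = -16  (running total: 32)
T_{212}*u_2*v_1*w_2 = 1*4*1*-2 = -8  (running total: 24)
T_{221}*u_2*v_2*w_1 = -3*4*-4*1 = 48  (running total: 72)
T_{222}*u_2*v_2*w_2 = 1*4*-4*-2 = 32  (running total: 104)
S = 104

104
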